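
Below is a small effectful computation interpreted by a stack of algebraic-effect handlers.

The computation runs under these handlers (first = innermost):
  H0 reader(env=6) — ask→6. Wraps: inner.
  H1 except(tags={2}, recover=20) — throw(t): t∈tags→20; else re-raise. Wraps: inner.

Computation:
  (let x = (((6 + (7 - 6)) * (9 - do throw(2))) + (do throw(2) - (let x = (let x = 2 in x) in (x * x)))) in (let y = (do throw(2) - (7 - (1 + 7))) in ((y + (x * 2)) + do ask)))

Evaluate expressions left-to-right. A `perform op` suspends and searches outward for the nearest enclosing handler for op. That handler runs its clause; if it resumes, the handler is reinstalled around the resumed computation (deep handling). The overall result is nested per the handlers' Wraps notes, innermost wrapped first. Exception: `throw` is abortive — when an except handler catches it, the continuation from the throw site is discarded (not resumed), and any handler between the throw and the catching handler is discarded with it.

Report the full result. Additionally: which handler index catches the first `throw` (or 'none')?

Working:
throw(2) @ H1 caught ⇒ 20
= 20

Answer: 20 ; first throw caught by: H1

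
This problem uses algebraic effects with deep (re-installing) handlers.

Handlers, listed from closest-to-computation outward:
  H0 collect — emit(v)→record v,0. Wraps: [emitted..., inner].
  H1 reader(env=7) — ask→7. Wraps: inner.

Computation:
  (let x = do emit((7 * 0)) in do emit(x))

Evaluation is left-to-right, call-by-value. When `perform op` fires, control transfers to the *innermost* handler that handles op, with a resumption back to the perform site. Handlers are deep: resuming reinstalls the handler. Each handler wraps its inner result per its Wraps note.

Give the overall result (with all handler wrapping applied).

Working:
emit(0) @ H0 ⇒ out+=0
emit(0) @ H0 ⇒ out+=0
H0 returns [0, 0, 0]
H1 returns [0, 0, 0]
= [0, 0, 0]

Answer: [0, 0, 0]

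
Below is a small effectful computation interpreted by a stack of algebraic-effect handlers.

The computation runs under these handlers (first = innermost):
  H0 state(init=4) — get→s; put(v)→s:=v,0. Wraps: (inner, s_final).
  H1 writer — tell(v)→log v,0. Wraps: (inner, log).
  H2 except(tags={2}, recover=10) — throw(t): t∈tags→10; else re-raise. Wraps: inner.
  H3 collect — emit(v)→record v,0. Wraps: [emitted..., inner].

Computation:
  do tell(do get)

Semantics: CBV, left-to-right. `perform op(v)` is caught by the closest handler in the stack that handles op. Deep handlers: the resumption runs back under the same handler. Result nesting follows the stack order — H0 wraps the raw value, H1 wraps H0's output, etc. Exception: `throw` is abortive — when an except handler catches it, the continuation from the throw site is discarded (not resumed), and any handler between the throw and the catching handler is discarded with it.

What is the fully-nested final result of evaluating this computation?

Step-by-step:
get @ H0 ⇒ 4
tell(4) @ H1 ⇒ log+=4
H0 returns (0, 4)
H1 returns ((0, 4), (4))
H2 returns ((0, 4), (4))
H3 returns [((0, 4), (4))]
= [((0, 4), (4))]

Answer: [((0, 4), (4))]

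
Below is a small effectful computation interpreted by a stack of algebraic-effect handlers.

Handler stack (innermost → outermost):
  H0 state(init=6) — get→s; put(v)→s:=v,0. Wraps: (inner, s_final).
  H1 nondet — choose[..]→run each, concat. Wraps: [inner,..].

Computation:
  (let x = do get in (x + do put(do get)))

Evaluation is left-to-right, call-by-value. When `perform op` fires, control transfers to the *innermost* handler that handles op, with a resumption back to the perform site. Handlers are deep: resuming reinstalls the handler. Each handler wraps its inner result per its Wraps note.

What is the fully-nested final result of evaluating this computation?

Evaluation trace:
get @ H0 ⇒ 6
get @ H0 ⇒ 6
put(6) @ H0 ⇒ s:=6
H0 returns (6, 6)
H1 returns [(6, 6)]
= [(6, 6)]

Answer: [(6, 6)]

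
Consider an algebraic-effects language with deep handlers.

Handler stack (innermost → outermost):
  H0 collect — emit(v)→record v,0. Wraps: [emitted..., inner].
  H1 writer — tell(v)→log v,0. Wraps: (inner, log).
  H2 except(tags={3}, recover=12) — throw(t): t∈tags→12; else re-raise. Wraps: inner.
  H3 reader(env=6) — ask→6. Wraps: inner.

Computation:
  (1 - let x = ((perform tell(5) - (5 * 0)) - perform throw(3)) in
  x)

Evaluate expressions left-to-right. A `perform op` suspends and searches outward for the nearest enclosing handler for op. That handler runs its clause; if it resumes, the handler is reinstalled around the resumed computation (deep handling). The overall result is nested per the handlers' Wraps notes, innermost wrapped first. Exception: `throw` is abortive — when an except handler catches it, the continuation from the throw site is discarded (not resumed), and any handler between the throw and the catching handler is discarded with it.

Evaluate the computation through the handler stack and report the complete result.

Working:
tell(5) @ H1 ⇒ log+=5
throw(3) @ H2 caught ⇒ 12
H3 returns 12
= 12

Answer: 12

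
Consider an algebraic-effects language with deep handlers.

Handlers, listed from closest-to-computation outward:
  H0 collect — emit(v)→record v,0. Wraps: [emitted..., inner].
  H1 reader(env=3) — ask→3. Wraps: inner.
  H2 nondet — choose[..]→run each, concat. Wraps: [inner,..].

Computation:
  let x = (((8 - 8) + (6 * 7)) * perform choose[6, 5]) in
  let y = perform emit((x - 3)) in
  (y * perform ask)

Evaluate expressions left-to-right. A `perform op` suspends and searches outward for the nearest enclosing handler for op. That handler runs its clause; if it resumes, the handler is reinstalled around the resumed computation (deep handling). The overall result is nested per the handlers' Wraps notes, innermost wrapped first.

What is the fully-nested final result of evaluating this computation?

Working:
choose[6, 5] @ H2
  branch[0] choose=6:
    emit(249) @ H0 ⇒ out+=249
    ask @ H1 ⇒ 3
    H0 returns [249, 0]
    H1 returns [249, 0]
    H2 returns [[249, 0]]
  branch[1] choose=5:
    emit(207) @ H0 ⇒ out+=207
    ask @ H1 ⇒ 3
    H0 returns [207, 0]
    H1 returns [207, 0]
    H2 returns [[207, 0]]
= [[249, 0], [207, 0]]

Answer: [[249, 0], [207, 0]]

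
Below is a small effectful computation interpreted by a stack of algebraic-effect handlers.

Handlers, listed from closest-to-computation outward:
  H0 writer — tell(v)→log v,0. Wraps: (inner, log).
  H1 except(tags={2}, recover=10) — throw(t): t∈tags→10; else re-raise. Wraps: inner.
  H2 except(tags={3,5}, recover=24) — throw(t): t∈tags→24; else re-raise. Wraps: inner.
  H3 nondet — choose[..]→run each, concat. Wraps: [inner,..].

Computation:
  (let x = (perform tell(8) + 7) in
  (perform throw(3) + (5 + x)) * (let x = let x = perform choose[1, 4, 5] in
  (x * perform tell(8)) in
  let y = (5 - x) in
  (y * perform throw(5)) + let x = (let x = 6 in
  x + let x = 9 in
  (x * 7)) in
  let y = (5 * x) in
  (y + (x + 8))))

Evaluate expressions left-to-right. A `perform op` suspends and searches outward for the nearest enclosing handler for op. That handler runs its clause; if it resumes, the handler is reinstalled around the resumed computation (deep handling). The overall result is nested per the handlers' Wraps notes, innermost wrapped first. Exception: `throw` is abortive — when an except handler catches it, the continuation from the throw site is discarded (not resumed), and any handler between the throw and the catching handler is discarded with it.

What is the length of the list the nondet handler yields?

Answer: 1

Evaluation trace:
tell(8) @ H0 ⇒ log+=8
throw(3) @ H1 re-raised
throw(3) @ H2 caught ⇒ 24
H3 returns [24]
= [24]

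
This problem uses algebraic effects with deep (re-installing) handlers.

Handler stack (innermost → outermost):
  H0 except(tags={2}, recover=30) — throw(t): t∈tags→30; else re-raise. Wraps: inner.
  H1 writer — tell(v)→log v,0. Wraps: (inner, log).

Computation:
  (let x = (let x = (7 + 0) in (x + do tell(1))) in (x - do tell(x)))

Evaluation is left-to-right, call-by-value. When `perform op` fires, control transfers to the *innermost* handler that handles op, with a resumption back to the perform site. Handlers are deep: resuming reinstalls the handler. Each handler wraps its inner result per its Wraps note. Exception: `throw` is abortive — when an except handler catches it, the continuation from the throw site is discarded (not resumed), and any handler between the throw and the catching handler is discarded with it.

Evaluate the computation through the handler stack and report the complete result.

Step-by-step:
tell(1) @ H1 ⇒ log+=1
tell(7) @ H1 ⇒ log+=7
H0 returns 7
H1 returns (7, (1, 7))
= (7, (1, 7))

Answer: (7, (1, 7))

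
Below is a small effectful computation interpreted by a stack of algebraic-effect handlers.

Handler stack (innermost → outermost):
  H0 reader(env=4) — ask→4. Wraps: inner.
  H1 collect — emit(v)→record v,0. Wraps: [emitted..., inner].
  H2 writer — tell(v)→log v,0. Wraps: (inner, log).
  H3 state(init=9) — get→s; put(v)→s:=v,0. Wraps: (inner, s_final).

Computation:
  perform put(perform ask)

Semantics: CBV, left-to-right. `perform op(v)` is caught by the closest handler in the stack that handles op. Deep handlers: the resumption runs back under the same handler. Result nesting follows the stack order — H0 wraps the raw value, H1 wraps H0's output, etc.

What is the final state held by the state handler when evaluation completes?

Answer: 4

Evaluation trace:
ask @ H0 ⇒ 4
put(4) @ H3 ⇒ s:=4
H0 returns 0
H1 returns [0]
H2 returns ([0], ())
H3 returns (([0], ()), 4)
= (([0], ()), 4)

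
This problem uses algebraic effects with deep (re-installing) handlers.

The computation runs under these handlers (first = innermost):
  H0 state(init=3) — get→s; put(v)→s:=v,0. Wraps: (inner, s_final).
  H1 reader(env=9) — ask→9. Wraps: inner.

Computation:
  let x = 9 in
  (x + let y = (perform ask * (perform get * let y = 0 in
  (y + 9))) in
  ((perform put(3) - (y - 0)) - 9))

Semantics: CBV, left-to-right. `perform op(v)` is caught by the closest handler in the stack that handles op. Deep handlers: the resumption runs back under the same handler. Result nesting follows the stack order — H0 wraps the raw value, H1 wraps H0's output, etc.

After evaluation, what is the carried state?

Answer: 3

Evaluation trace:
ask @ H1 ⇒ 9
get @ H0 ⇒ 3
put(3) @ H0 ⇒ s:=3
H0 returns (-243, 3)
H1 returns (-243, 3)
= (-243, 3)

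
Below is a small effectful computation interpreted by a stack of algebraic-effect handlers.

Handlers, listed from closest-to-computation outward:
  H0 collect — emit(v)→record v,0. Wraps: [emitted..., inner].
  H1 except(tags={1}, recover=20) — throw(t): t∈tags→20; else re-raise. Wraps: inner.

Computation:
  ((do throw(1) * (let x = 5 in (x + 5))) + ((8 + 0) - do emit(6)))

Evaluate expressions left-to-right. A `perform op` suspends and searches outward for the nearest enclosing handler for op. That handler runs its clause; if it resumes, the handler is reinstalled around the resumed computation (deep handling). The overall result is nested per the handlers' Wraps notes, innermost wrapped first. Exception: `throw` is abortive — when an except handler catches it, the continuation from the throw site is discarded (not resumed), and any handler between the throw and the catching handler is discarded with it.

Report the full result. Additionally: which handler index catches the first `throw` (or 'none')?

Answer: 20 ; first throw caught by: H1

Working:
throw(1) @ H1 caught ⇒ 20
= 20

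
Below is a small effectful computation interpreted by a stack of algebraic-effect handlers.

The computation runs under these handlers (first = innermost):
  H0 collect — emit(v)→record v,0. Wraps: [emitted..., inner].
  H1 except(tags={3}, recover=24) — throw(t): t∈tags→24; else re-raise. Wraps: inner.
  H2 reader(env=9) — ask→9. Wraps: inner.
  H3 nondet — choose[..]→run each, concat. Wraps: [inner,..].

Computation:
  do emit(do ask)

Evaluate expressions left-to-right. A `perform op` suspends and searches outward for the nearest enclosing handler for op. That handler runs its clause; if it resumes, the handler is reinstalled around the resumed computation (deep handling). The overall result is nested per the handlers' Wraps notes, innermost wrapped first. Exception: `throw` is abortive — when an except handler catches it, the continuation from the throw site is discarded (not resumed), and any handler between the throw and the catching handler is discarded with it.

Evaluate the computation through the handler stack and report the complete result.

Answer: [[9, 0]]

Step-by-step:
ask @ H2 ⇒ 9
emit(9) @ H0 ⇒ out+=9
H0 returns [9, 0]
H1 returns [9, 0]
H2 returns [9, 0]
H3 returns [[9, 0]]
= [[9, 0]]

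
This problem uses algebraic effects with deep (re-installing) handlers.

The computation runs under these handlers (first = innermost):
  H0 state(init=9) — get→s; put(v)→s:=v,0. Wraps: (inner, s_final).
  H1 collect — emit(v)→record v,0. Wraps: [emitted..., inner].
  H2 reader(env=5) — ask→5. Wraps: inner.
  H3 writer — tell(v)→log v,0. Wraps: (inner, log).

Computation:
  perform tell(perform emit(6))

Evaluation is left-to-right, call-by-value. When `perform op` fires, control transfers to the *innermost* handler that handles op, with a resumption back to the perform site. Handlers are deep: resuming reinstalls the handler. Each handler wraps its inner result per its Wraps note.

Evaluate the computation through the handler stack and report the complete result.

Working:
emit(6) @ H1 ⇒ out+=6
tell(0) @ H3 ⇒ log+=0
H0 returns (0, 9)
H1 returns [6, (0, 9)]
H2 returns [6, (0, 9)]
H3 returns ([6, (0, 9)], (0))
= ([6, (0, 9)], (0))

Answer: ([6, (0, 9)], (0))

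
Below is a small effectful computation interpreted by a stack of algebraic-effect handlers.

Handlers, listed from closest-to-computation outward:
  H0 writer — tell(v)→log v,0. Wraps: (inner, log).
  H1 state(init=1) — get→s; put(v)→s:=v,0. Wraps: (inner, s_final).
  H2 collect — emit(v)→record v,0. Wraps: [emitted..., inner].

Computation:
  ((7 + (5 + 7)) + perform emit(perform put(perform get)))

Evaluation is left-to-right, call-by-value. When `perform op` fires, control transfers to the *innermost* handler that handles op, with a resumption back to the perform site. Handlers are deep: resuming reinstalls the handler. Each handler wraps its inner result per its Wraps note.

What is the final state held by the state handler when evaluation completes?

Answer: 1

Step-by-step:
get @ H1 ⇒ 1
put(1) @ H1 ⇒ s:=1
emit(0) @ H2 ⇒ out+=0
H0 returns (19, ())
H1 returns ((19, ()), 1)
H2 returns [0, ((19, ()), 1)]
= [0, ((19, ()), 1)]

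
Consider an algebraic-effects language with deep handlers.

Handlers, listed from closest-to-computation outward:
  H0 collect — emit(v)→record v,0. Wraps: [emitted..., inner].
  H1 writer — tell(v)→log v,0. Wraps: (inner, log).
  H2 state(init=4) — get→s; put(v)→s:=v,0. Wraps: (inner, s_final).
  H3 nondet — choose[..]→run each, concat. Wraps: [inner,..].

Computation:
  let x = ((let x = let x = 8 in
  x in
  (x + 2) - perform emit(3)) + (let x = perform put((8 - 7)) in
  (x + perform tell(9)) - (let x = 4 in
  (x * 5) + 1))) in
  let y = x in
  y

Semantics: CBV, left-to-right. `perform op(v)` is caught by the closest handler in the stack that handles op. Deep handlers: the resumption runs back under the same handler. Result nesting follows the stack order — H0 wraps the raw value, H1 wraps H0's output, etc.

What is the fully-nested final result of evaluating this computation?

Answer: [(([3, -11], (9)), 1)]

Step-by-step:
emit(3) @ H0 ⇒ out+=3
put(1) @ H2 ⇒ s:=1
tell(9) @ H1 ⇒ log+=9
H0 returns [3, -11]
H1 returns ([3, -11], (9))
H2 returns (([3, -11], (9)), 1)
H3 returns [(([3, -11], (9)), 1)]
= [(([3, -11], (9)), 1)]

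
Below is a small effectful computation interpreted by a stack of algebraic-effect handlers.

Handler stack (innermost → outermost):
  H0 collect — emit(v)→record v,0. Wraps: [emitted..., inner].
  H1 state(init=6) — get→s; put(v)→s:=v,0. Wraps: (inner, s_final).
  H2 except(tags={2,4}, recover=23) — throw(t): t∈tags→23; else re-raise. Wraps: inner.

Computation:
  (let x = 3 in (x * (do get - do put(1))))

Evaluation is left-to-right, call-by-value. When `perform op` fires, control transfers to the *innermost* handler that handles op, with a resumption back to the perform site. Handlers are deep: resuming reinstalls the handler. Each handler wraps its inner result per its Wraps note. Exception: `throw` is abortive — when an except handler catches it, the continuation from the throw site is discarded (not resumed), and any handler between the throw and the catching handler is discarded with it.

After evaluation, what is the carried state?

Working:
get @ H1 ⇒ 6
put(1) @ H1 ⇒ s:=1
H0 returns [18]
H1 returns ([18], 1)
H2 returns ([18], 1)
= ([18], 1)

Answer: 1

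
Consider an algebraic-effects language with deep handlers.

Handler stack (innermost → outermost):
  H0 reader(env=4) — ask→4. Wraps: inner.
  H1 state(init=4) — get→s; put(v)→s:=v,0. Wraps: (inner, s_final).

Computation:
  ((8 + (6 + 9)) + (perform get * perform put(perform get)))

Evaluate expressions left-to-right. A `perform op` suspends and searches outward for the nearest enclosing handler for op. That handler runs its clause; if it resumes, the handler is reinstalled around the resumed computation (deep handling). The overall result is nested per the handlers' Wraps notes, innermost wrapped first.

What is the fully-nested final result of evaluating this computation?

Evaluation trace:
get @ H1 ⇒ 4
get @ H1 ⇒ 4
put(4) @ H1 ⇒ s:=4
H0 returns 23
H1 returns (23, 4)
= (23, 4)

Answer: (23, 4)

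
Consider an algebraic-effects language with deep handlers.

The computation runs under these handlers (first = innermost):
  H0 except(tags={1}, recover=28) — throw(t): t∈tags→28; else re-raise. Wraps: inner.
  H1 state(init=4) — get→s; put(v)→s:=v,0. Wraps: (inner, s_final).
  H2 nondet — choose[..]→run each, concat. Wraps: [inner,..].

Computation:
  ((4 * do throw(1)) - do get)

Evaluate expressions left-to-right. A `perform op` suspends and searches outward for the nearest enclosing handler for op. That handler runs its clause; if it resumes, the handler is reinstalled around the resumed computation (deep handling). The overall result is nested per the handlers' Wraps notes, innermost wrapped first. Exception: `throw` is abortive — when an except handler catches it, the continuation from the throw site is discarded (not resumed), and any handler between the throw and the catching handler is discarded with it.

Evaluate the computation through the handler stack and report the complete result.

Working:
throw(1) @ H0 caught ⇒ 28
H1 returns (28, 4)
H2 returns [(28, 4)]
= [(28, 4)]

Answer: [(28, 4)]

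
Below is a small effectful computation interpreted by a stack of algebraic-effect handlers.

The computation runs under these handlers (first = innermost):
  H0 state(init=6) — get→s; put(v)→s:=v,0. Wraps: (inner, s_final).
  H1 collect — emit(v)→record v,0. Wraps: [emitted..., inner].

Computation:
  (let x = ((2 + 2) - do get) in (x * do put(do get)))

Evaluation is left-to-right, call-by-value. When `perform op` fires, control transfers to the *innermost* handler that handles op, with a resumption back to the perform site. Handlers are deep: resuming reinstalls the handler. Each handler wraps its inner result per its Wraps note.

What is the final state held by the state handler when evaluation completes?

Evaluation trace:
get @ H0 ⇒ 6
get @ H0 ⇒ 6
put(6) @ H0 ⇒ s:=6
H0 returns (0, 6)
H1 returns [(0, 6)]
= [(0, 6)]

Answer: 6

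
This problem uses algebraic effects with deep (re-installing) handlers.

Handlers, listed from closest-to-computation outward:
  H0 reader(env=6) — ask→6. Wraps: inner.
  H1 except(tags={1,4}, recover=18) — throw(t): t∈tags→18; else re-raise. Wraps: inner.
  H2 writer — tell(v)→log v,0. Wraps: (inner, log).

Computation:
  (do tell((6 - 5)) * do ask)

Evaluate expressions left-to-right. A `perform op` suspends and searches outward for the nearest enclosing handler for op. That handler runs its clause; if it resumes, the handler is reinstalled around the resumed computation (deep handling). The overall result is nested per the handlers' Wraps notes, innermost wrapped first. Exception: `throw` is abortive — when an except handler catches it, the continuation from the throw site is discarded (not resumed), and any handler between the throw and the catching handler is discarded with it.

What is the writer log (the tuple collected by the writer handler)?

Step-by-step:
tell(1) @ H2 ⇒ log+=1
ask @ H0 ⇒ 6
H0 returns 0
H1 returns 0
H2 returns (0, (1))
= (0, (1))

Answer: (1)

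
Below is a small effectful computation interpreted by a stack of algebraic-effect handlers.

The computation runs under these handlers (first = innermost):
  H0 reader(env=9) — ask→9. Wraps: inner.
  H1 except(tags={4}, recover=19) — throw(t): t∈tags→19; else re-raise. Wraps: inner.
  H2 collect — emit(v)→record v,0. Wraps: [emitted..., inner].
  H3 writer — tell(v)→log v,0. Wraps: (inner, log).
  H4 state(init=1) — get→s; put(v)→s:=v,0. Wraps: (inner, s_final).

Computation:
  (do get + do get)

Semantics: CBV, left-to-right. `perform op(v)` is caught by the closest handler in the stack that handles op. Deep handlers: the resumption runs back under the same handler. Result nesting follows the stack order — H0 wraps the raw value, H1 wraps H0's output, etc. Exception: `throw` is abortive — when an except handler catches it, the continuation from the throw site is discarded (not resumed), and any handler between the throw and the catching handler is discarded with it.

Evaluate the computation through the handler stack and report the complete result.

Answer: (([2], ()), 1)

Evaluation trace:
get @ H4 ⇒ 1
get @ H4 ⇒ 1
H0 returns 2
H1 returns 2
H2 returns [2]
H3 returns ([2], ())
H4 returns (([2], ()), 1)
= (([2], ()), 1)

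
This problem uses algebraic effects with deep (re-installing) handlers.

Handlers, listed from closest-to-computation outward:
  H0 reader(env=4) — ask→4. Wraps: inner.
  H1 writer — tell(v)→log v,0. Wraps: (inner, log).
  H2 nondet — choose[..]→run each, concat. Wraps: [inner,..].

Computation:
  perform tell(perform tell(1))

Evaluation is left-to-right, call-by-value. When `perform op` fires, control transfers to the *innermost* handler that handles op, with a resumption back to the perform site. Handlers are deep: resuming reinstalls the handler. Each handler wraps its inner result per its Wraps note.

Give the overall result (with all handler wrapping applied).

Step-by-step:
tell(1) @ H1 ⇒ log+=1
tell(0) @ H1 ⇒ log+=0
H0 returns 0
H1 returns (0, (1, 0))
H2 returns [(0, (1, 0))]
= [(0, (1, 0))]

Answer: [(0, (1, 0))]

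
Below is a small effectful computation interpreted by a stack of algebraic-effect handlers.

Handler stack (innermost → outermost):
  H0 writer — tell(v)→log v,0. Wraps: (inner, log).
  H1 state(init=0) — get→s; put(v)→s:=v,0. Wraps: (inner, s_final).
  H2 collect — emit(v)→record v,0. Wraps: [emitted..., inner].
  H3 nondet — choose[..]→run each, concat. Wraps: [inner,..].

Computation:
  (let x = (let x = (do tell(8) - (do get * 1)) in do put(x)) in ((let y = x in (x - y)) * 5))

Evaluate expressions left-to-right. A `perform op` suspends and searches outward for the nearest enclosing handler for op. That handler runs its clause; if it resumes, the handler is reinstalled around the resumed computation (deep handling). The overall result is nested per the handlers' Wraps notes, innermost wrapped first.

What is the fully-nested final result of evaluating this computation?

Step-by-step:
tell(8) @ H0 ⇒ log+=8
get @ H1 ⇒ 0
put(0) @ H1 ⇒ s:=0
H0 returns (0, (8))
H1 returns ((0, (8)), 0)
H2 returns [((0, (8)), 0)]
H3 returns [[((0, (8)), 0)]]
= [[((0, (8)), 0)]]

Answer: [[((0, (8)), 0)]]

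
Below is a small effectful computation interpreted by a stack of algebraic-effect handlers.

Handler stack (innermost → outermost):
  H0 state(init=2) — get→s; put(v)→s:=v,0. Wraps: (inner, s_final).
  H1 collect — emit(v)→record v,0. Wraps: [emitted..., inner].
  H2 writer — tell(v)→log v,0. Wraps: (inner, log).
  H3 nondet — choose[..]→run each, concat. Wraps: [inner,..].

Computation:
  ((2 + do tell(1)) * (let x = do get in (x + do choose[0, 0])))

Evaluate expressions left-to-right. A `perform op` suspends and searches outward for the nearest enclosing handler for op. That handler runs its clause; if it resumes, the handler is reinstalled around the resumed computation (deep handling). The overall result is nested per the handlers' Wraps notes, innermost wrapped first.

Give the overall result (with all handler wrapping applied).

Answer: [([(4, 2)], (1)), ([(4, 2)], (1))]

Evaluation trace:
tell(1) @ H2 ⇒ log+=1
get @ H0 ⇒ 2
choose[0, 0] @ H3
  branch[0] choose=0:
    H0 returns (4, 2)
    H1 returns [(4, 2)]
    H2 returns ([(4, 2)], (1))
    H3 returns [([(4, 2)], (1))]
  branch[1] choose=0:
    H0 returns (4, 2)
    H1 returns [(4, 2)]
    H2 returns ([(4, 2)], (1))
    H3 returns [([(4, 2)], (1))]
= [([(4, 2)], (1)), ([(4, 2)], (1))]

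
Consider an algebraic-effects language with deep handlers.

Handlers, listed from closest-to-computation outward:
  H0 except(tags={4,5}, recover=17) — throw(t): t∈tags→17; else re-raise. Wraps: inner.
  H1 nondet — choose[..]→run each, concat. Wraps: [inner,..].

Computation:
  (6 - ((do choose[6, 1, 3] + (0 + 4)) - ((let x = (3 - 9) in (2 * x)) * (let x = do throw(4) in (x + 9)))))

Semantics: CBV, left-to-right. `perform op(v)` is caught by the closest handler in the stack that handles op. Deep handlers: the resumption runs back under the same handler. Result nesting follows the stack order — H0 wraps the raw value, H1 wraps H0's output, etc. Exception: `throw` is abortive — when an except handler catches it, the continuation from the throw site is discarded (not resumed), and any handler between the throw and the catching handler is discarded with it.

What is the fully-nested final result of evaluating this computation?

Step-by-step:
choose[6, 1, 3] @ H1
  branch[0] choose=6:
    throw(4) @ H0 caught ⇒ 17
    H1 returns [17]
  branch[1] choose=1:
    throw(4) @ H0 caught ⇒ 17
    H1 returns [17]
  branch[2] choose=3:
    throw(4) @ H0 caught ⇒ 17
    H1 returns [17]
= [17, 17, 17]

Answer: [17, 17, 17]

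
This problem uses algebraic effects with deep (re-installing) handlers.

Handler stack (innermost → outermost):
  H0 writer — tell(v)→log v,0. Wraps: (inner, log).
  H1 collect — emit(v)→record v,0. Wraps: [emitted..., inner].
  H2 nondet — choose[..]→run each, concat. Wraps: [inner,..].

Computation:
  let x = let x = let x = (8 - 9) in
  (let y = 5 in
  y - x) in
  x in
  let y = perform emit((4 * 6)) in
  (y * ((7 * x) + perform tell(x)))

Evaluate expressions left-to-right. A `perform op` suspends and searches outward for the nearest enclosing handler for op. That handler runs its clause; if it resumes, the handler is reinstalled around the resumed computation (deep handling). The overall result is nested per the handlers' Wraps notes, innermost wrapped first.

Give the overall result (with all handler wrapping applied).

Evaluation trace:
emit(24) @ H1 ⇒ out+=24
tell(6) @ H0 ⇒ log+=6
H0 returns (0, (6))
H1 returns [24, (0, (6))]
H2 returns [[24, (0, (6))]]
= [[24, (0, (6))]]

Answer: [[24, (0, (6))]]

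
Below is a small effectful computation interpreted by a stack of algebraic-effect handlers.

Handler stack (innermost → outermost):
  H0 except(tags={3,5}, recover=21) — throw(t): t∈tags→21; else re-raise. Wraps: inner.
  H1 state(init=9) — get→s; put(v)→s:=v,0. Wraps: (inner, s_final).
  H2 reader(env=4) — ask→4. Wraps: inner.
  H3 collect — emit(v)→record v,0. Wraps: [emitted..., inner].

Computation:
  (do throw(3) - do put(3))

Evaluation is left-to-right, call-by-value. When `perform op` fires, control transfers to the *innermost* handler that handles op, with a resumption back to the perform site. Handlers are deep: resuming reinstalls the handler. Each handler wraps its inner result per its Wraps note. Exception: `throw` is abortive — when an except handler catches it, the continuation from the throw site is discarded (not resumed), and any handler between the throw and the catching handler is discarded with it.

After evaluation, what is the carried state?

Evaluation trace:
throw(3) @ H0 caught ⇒ 21
H1 returns (21, 9)
H2 returns (21, 9)
H3 returns [(21, 9)]
= [(21, 9)]

Answer: 9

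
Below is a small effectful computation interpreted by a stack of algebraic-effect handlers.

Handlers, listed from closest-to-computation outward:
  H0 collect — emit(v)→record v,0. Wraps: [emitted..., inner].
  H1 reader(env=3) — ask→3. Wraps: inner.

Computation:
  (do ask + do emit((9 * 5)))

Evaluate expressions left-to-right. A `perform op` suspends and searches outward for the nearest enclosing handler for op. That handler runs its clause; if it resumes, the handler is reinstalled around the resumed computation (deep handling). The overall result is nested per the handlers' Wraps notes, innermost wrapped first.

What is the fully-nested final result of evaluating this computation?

Evaluation trace:
ask @ H1 ⇒ 3
emit(45) @ H0 ⇒ out+=45
H0 returns [45, 3]
H1 returns [45, 3]
= [45, 3]

Answer: [45, 3]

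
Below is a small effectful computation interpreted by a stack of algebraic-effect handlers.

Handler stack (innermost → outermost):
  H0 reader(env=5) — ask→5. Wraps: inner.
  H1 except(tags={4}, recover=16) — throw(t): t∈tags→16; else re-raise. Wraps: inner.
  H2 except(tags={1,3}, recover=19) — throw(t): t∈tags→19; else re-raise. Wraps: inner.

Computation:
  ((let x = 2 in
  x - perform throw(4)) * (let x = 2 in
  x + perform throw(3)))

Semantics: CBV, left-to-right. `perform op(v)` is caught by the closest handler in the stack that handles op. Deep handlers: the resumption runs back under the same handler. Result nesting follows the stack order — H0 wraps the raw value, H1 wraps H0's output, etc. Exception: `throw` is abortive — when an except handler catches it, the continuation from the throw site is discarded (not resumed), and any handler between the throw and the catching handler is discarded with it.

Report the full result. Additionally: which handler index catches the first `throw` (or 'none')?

Answer: 16 ; first throw caught by: H1

Working:
throw(4) @ H1 caught ⇒ 16
H2 returns 16
= 16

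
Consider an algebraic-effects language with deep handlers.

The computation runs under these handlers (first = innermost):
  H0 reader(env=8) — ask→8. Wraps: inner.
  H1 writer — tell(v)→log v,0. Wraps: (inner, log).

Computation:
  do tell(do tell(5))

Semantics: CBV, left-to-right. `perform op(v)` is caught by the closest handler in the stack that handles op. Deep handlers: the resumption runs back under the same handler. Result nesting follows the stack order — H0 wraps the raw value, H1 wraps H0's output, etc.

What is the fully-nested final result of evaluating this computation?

Step-by-step:
tell(5) @ H1 ⇒ log+=5
tell(0) @ H1 ⇒ log+=0
H0 returns 0
H1 returns (0, (5, 0))
= (0, (5, 0))

Answer: (0, (5, 0))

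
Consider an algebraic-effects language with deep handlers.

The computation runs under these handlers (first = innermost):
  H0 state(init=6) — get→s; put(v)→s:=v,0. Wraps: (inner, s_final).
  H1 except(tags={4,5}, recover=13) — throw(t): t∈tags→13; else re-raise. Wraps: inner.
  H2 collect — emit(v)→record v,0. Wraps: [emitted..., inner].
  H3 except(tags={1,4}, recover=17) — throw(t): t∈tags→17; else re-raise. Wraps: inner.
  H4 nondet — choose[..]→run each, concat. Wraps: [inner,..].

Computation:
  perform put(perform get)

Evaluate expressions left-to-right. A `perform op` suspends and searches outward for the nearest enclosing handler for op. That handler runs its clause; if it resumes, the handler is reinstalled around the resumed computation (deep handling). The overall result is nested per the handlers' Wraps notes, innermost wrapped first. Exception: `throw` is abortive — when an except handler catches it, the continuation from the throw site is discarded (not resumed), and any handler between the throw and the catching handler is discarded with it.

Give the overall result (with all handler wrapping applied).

Answer: [[(0, 6)]]

Evaluation trace:
get @ H0 ⇒ 6
put(6) @ H0 ⇒ s:=6
H0 returns (0, 6)
H1 returns (0, 6)
H2 returns [(0, 6)]
H3 returns [(0, 6)]
H4 returns [[(0, 6)]]
= [[(0, 6)]]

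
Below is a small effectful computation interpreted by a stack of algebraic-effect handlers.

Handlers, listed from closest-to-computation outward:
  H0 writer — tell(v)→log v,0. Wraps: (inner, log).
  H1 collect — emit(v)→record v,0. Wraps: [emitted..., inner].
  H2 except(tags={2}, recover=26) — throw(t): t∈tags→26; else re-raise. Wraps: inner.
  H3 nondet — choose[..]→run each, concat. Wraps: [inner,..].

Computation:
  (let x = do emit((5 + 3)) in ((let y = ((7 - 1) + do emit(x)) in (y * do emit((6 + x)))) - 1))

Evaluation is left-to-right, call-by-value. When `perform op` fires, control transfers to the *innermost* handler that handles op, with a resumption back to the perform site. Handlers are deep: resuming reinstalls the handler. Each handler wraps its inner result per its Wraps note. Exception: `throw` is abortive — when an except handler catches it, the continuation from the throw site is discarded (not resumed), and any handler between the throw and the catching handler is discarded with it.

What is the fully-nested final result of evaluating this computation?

Step-by-step:
emit(8) @ H1 ⇒ out+=8
emit(0) @ H1 ⇒ out+=0
emit(6) @ H1 ⇒ out+=6
H0 returns (-1, ())
H1 returns [8, 0, 6, (-1, ())]
H2 returns [8, 0, 6, (-1, ())]
H3 returns [[8, 0, 6, (-1, ())]]
= [[8, 0, 6, (-1, ())]]

Answer: [[8, 0, 6, (-1, ())]]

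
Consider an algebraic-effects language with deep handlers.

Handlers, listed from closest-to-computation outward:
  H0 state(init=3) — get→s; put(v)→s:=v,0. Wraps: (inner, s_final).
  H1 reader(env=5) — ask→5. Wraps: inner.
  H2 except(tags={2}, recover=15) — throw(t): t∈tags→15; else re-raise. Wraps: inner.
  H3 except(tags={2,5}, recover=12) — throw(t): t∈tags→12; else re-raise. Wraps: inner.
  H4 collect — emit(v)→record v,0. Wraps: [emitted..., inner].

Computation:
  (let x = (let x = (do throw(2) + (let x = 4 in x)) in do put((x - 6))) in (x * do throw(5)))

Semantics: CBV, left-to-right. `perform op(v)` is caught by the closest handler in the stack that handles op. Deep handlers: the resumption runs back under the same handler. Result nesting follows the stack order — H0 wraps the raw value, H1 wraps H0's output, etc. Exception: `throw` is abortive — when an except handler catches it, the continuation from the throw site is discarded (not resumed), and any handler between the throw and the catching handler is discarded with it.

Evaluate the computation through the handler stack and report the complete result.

Working:
throw(2) @ H2 caught ⇒ 15
H3 returns 15
H4 returns [15]
= [15]

Answer: [15]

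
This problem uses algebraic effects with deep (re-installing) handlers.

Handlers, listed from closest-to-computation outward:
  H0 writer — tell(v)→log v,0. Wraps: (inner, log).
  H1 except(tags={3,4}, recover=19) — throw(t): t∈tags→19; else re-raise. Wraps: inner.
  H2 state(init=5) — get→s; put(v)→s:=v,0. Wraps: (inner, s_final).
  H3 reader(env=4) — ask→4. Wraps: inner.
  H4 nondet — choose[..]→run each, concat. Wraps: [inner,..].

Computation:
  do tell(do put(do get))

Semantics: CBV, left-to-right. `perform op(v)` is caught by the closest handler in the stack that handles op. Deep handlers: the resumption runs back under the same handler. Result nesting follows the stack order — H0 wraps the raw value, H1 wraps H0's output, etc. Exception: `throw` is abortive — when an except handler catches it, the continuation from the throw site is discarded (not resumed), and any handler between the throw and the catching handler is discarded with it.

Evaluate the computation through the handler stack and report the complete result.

Step-by-step:
get @ H2 ⇒ 5
put(5) @ H2 ⇒ s:=5
tell(0) @ H0 ⇒ log+=0
H0 returns (0, (0))
H1 returns (0, (0))
H2 returns ((0, (0)), 5)
H3 returns ((0, (0)), 5)
H4 returns [((0, (0)), 5)]
= [((0, (0)), 5)]

Answer: [((0, (0)), 5)]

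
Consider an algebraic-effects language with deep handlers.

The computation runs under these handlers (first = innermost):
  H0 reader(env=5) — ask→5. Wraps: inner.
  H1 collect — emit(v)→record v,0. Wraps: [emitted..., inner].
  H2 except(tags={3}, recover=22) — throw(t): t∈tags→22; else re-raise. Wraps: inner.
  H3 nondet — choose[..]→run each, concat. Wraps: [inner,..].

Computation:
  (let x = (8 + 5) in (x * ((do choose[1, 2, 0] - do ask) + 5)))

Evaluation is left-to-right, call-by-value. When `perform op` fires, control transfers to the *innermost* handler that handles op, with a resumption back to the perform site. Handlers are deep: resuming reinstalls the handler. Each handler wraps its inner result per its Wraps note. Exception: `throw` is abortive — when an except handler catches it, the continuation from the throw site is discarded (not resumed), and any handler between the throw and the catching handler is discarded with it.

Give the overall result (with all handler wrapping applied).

Answer: [[13], [26], [0]]

Step-by-step:
choose[1, 2, 0] @ H3
  branch[0] choose=1:
    ask @ H0 ⇒ 5
    H0 returns 13
    H1 returns [13]
    H2 returns [13]
    H3 returns [[13]]
  branch[1] choose=2:
    ask @ H0 ⇒ 5
    H0 returns 26
    H1 returns [26]
    H2 returns [26]
    H3 returns [[26]]
  branch[2] choose=0:
    ask @ H0 ⇒ 5
    H0 returns 0
    H1 returns [0]
    H2 returns [0]
    H3 returns [[0]]
= [[13], [26], [0]]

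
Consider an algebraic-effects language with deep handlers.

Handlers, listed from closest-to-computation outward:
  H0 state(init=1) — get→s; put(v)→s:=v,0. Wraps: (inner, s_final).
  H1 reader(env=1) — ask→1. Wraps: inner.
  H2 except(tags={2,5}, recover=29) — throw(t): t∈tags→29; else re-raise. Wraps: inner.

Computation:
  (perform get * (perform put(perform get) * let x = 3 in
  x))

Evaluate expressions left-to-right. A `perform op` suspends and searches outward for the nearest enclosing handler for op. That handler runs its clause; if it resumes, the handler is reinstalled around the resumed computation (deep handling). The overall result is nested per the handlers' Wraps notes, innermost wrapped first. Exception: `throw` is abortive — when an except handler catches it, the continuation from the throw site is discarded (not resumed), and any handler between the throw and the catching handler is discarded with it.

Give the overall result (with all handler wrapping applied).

Working:
get @ H0 ⇒ 1
get @ H0 ⇒ 1
put(1) @ H0 ⇒ s:=1
H0 returns (0, 1)
H1 returns (0, 1)
H2 returns (0, 1)
= (0, 1)

Answer: (0, 1)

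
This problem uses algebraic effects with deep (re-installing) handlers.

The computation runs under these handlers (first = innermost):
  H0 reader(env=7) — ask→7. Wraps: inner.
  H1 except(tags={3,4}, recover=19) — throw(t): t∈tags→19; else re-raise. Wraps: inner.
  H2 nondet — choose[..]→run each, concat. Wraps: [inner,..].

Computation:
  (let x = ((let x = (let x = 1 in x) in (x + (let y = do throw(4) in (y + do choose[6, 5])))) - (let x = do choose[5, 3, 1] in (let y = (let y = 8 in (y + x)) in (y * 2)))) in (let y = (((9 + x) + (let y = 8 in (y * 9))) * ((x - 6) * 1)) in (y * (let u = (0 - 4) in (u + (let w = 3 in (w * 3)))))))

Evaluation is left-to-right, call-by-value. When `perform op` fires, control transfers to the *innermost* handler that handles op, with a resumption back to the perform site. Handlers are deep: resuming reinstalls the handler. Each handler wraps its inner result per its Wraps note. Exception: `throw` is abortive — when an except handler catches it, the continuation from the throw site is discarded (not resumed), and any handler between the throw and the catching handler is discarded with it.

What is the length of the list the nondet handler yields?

Answer: 1

Working:
throw(4) @ H1 caught ⇒ 19
H2 returns [19]
= [19]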